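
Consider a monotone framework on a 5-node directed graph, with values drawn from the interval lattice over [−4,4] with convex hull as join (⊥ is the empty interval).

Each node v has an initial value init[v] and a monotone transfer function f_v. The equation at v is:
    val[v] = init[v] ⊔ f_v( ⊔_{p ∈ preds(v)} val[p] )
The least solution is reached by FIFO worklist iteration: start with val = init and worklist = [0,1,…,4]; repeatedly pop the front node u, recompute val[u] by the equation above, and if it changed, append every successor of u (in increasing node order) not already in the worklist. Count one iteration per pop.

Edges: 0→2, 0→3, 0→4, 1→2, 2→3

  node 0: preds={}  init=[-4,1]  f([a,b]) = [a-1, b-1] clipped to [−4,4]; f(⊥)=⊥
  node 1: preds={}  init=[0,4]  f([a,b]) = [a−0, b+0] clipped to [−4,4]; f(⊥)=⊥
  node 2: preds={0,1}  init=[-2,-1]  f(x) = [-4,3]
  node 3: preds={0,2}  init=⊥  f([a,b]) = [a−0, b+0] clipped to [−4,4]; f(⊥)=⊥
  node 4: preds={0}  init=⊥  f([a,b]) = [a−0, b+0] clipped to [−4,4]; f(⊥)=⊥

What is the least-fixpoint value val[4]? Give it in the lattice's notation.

Iteration log — 5 steps:
  step 1. node 0  ⊔preds=⊥  new=[-4,1]  stable
  step 2. node 1  ⊔preds=⊥  new=[0,4]  stable
  step 3. node 2  ⊔preds=[-4,4]  new=[-4,3]  old=[-2,-1]  +wl: 
  step 4. node 3  ⊔preds=[-4,3]  new=[-4,3]  old=⊥  +wl: 
  step 5. node 4  ⊔preds=[-4,1]  new=[-4,1]  old=⊥  +wl: 

Least fixpoint reached:
  node 0: [-4,1]
  node 1: [0,4]
  node 2: [-4,3]
  node 3: [-4,3]
  node 4: [-4,1]

[-4,1]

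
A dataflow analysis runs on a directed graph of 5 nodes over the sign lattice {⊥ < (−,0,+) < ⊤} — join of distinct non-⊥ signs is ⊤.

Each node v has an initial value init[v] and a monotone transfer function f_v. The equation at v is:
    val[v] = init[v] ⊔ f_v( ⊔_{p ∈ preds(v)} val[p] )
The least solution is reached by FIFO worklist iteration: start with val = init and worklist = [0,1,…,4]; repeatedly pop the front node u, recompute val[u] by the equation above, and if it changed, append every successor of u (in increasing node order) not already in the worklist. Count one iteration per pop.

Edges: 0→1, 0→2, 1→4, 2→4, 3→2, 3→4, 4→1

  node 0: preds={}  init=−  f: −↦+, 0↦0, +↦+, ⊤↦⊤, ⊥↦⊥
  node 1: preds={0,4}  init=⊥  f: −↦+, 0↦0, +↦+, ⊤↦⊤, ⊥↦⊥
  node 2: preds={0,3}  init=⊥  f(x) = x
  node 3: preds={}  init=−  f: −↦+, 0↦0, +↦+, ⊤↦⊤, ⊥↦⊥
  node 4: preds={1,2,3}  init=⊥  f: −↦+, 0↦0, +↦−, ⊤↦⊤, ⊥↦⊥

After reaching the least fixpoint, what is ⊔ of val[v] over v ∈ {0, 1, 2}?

⊤

Trace (7 dequeues):
  [1] u=0 | in ⊥ | out − | ==
  [2] u=1 | in − | out + | prev ⊥ | push {}
  [3] u=2 | in − | out − | prev ⊥ | push {}
  [4] u=3 | in ⊥ | out − | ==
  [5] u=4 | in ⊤ | out ⊤ | prev ⊥ | push {1}
  [6] u=1 | in ⊤ | out ⊤ | prev + | push {4}
  [7] u=4 | in ⊤ | out ⊤ | ==

Converged values:
  [0] −
  [1] ⊤
  [2] −
  [3] −
  [4] ⊤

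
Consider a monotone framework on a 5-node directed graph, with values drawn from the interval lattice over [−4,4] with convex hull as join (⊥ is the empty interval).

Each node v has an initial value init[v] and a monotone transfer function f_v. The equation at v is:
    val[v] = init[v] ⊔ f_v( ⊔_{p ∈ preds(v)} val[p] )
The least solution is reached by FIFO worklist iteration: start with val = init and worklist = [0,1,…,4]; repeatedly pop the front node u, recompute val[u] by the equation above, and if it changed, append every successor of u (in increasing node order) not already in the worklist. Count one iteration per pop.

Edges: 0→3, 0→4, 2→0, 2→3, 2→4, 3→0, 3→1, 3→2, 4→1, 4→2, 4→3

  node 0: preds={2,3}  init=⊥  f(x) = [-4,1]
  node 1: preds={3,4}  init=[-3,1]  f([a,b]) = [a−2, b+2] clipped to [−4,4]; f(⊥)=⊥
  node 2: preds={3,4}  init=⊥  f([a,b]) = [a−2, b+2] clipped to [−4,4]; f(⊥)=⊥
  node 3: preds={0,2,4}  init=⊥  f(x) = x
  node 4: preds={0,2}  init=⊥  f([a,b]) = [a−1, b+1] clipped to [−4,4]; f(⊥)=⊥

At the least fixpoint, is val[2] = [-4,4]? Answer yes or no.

yes

Iteration log — 14 steps:
  step 1. node 0  ⊔preds=⊥  new=[-4,1]  old=⊥  +wl: 
  step 2. node 1  ⊔preds=⊥  new=[-3,1]  stable
  step 3. node 2  ⊔preds=⊥  new=⊥  stable
  step 4. node 3  ⊔preds=[-4,1]  new=[-4,1]  old=⊥  +wl: 0,1,2
  step 5. node 4  ⊔preds=[-4,1]  new=[-4,2]  old=⊥  +wl: 3
  step 6. node 0  ⊔preds=[-4,1]  new=[-4,1]  stable
  step 7. node 1  ⊔preds=[-4,2]  new=[-4,4]  old=[-3,1]  +wl: 
  step 8. node 2  ⊔preds=[-4,2]  new=[-4,4]  old=⊥  +wl: 0,4
  step 9. node 3  ⊔preds=[-4,4]  new=[-4,4]  old=[-4,1]  +wl: 1,2
  step 10. node 0  ⊔preds=[-4,4]  new=[-4,1]  stable
  step 11. node 4  ⊔preds=[-4,4]  new=[-4,4]  old=[-4,2]  +wl: 3
  step 12. node 1  ⊔preds=[-4,4]  new=[-4,4]  stable
  step 13. node 2  ⊔preds=[-4,4]  new=[-4,4]  stable
  step 14. node 3  ⊔preds=[-4,4]  new=[-4,4]  stable

Least fixpoint reached:
  node 0: [-4,1]
  node 1: [-4,4]
  node 2: [-4,4]
  node 3: [-4,4]
  node 4: [-4,4]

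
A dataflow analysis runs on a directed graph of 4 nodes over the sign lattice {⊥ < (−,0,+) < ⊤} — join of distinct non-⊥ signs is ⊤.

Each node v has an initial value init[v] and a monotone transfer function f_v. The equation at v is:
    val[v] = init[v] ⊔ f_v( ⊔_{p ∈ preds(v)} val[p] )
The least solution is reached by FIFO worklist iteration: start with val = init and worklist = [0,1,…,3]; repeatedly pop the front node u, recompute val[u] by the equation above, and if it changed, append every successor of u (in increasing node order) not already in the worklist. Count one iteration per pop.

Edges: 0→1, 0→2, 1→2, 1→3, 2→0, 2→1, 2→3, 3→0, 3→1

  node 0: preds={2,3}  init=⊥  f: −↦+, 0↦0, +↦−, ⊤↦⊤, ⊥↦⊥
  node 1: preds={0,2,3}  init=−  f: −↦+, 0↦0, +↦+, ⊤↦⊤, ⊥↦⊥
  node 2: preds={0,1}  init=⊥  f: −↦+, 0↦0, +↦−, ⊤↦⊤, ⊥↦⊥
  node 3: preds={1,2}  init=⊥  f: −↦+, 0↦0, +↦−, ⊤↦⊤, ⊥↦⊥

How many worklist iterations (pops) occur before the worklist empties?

Worklist (10 pops):
  #1 pop 0: in=⊥ → ⊥ (no change)
  #2 pop 1: in=⊥ → − (no change)
  #3 pop 2: in=− → + (was ⊥); enqueue [0,1]
  #4 pop 3: in=⊤ → ⊤ (was ⊥); enqueue []
  #5 pop 0: in=⊤ → ⊤ (was ⊥); enqueue [2]
  #6 pop 1: in=⊤ → ⊤ (was −); enqueue [3]
  #7 pop 2: in=⊤ → ⊤ (was +); enqueue [0,1]
  #8 pop 3: in=⊤ → ⊤ (no change)
  #9 pop 0: in=⊤ → ⊤ (no change)
  #10 pop 1: in=⊤ → ⊤ (no change)

Fixpoint:
  val[0] = ⊤
  val[1] = ⊤
  val[2] = ⊤
  val[3] = ⊤

10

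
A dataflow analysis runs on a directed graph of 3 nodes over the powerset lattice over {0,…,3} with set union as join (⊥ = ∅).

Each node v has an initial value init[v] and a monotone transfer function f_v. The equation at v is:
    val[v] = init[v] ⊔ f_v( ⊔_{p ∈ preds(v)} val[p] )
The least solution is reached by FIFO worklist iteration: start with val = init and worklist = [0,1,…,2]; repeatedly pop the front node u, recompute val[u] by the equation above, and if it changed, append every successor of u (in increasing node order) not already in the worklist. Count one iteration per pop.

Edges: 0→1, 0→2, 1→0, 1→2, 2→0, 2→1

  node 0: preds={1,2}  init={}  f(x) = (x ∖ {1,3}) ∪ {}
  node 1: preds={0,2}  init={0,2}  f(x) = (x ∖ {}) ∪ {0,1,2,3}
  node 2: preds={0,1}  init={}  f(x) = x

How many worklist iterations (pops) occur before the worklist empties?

5

Worklist (5 pops):
  #1 pop 0: in={0,2} → {0,2} (was {}); enqueue []
  #2 pop 1: in={0,2} → {0,1,2,3} (was {0,2}); enqueue [0]
  #3 pop 2: in={0,1,2,3} → {0,1,2,3} (was {}); enqueue [1]
  #4 pop 0: in={0,1,2,3} → {0,2} (no change)
  #5 pop 1: in={0,1,2,3} → {0,1,2,3} (no change)

Fixpoint:
  val[0] = {0,2}
  val[1] = {0,1,2,3}
  val[2] = {0,1,2,3}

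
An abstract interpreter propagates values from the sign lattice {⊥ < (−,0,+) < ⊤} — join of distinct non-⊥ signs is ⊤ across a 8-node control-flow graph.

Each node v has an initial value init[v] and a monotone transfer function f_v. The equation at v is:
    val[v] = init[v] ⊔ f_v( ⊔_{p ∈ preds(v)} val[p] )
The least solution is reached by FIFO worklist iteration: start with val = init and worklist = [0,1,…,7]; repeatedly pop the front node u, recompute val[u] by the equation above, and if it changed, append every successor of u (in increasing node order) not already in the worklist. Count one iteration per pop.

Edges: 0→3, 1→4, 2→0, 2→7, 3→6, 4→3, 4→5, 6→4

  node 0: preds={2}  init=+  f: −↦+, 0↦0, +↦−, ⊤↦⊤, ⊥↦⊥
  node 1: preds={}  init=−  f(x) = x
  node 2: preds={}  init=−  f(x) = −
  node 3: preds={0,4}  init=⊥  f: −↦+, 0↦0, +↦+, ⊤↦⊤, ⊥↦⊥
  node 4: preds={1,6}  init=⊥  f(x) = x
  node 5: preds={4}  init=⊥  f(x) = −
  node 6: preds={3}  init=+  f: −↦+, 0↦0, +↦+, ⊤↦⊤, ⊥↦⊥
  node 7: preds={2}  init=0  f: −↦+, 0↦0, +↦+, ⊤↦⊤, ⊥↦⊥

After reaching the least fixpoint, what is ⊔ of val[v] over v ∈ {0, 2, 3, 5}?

Iteration log — 11 steps:
  step 1. node 0  ⊔preds=−  new=+  stable
  step 2. node 1  ⊔preds=⊥  new=−  stable
  step 3. node 2  ⊔preds=⊥  new=−  stable
  step 4. node 3  ⊔preds=+  new=+  old=⊥  +wl: 
  step 5. node 4  ⊔preds=⊤  new=⊤  old=⊥  +wl: 3
  step 6. node 5  ⊔preds=⊤  new=−  old=⊥  +wl: 
  step 7. node 6  ⊔preds=+  new=+  stable
  step 8. node 7  ⊔preds=−  new=⊤  old=0  +wl: 
  step 9. node 3  ⊔preds=⊤  new=⊤  old=+  +wl: 6
  step 10. node 6  ⊔preds=⊤  new=⊤  old=+  +wl: 4
  step 11. node 4  ⊔preds=⊤  new=⊤  stable

Least fixpoint reached:
  node 0: +
  node 1: −
  node 2: −
  node 3: ⊤
  node 4: ⊤
  node 5: −
  node 6: ⊤
  node 7: ⊤

⊤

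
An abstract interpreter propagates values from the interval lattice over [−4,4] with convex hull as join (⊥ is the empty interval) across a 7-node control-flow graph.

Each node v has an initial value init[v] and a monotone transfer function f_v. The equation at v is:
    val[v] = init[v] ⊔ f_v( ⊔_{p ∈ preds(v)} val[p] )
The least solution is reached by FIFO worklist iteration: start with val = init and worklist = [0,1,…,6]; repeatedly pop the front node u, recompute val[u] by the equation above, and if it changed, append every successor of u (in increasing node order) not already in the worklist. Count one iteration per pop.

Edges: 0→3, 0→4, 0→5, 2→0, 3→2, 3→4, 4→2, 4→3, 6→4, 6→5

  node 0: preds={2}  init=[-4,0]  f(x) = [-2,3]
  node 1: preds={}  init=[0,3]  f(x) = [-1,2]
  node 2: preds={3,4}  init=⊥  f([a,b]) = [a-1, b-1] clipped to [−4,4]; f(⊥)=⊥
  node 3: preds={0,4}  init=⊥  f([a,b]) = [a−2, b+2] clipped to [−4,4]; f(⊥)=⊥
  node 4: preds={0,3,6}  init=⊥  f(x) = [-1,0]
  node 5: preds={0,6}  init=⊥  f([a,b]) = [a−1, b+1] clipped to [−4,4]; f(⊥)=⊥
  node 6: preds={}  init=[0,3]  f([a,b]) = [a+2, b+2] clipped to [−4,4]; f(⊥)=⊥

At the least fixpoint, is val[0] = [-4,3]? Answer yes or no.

Worklist (10 pops):
  #1 pop 0: in=⊥ → [-4,3] (was [-4,0]); enqueue []
  #2 pop 1: in=⊥ → [-1,3] (was [0,3]); enqueue []
  #3 pop 2: in=⊥ → ⊥ (no change)
  #4 pop 3: in=[-4,3] → [-4,4] (was ⊥); enqueue [2]
  #5 pop 4: in=[-4,4] → [-1,0] (was ⊥); enqueue [3]
  #6 pop 5: in=[-4,3] → [-4,4] (was ⊥); enqueue []
  #7 pop 6: in=⊥ → [0,3] (no change)
  #8 pop 2: in=[-4,4] → [-4,3] (was ⊥); enqueue [0]
  #9 pop 3: in=[-4,3] → [-4,4] (no change)
  #10 pop 0: in=[-4,3] → [-4,3] (no change)

Fixpoint:
  val[0] = [-4,3]
  val[1] = [-1,3]
  val[2] = [-4,3]
  val[3] = [-4,4]
  val[4] = [-1,0]
  val[5] = [-4,4]
  val[6] = [0,3]

yes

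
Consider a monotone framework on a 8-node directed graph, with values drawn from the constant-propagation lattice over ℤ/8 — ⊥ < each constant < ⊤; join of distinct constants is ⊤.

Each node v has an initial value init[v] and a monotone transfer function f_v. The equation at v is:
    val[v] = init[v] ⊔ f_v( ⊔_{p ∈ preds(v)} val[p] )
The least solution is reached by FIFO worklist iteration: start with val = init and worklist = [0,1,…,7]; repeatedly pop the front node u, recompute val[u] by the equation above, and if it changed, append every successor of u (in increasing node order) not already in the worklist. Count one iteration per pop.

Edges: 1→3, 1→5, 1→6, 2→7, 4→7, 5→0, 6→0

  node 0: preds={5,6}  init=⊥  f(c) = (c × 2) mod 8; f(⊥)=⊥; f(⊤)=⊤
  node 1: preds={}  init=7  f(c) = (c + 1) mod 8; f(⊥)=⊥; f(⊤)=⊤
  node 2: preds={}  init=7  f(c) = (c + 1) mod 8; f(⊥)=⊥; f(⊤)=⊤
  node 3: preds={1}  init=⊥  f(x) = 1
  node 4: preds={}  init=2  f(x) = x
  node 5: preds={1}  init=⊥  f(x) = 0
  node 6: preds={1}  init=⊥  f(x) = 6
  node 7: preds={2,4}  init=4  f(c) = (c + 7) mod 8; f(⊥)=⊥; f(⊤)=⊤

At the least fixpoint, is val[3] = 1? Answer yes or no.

yes

Worklist (9 pops):
  #1 pop 0: in=⊥ → ⊥ (no change)
  #2 pop 1: in=⊥ → 7 (no change)
  #3 pop 2: in=⊥ → 7 (no change)
  #4 pop 3: in=7 → 1 (was ⊥); enqueue []
  #5 pop 4: in=⊥ → 2 (no change)
  #6 pop 5: in=7 → 0 (was ⊥); enqueue [0]
  #7 pop 6: in=7 → 6 (was ⊥); enqueue []
  #8 pop 7: in=⊤ → ⊤ (was 4); enqueue []
  #9 pop 0: in=⊤ → ⊤ (was ⊥); enqueue []

Fixpoint:
  val[0] = ⊤
  val[1] = 7
  val[2] = 7
  val[3] = 1
  val[4] = 2
  val[5] = 0
  val[6] = 6
  val[7] = ⊤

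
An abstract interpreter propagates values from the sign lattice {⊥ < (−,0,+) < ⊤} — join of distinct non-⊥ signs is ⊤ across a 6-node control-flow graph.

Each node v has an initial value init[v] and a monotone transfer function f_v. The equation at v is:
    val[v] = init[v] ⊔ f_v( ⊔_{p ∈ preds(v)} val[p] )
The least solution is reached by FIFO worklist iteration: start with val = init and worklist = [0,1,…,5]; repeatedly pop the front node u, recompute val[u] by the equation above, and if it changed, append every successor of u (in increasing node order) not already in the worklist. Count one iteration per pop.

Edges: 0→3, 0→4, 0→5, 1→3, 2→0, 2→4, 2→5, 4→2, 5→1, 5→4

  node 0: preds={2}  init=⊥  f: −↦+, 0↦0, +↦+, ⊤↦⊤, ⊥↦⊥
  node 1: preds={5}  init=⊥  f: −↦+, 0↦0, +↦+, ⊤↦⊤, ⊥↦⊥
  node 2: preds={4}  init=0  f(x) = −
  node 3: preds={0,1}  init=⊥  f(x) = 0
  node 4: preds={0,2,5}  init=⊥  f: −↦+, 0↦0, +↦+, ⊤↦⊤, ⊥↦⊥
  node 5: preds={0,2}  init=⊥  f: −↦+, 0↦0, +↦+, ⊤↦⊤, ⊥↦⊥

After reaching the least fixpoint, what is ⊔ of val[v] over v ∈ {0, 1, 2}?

⊤

Worklist (12 pops):
  #1 pop 0: in=0 → 0 (was ⊥); enqueue []
  #2 pop 1: in=⊥ → ⊥ (no change)
  #3 pop 2: in=⊥ → ⊤ (was 0); enqueue [0]
  #4 pop 3: in=0 → 0 (was ⊥); enqueue []
  #5 pop 4: in=⊤ → ⊤ (was ⊥); enqueue [2]
  #6 pop 5: in=⊤ → ⊤ (was ⊥); enqueue [1,4]
  #7 pop 0: in=⊤ → ⊤ (was 0); enqueue [3,5]
  #8 pop 2: in=⊤ → ⊤ (no change)
  #9 pop 1: in=⊤ → ⊤ (was ⊥); enqueue []
  #10 pop 4: in=⊤ → ⊤ (no change)
  #11 pop 3: in=⊤ → 0 (no change)
  #12 pop 5: in=⊤ → ⊤ (no change)

Fixpoint:
  val[0] = ⊤
  val[1] = ⊤
  val[2] = ⊤
  val[3] = 0
  val[4] = ⊤
  val[5] = ⊤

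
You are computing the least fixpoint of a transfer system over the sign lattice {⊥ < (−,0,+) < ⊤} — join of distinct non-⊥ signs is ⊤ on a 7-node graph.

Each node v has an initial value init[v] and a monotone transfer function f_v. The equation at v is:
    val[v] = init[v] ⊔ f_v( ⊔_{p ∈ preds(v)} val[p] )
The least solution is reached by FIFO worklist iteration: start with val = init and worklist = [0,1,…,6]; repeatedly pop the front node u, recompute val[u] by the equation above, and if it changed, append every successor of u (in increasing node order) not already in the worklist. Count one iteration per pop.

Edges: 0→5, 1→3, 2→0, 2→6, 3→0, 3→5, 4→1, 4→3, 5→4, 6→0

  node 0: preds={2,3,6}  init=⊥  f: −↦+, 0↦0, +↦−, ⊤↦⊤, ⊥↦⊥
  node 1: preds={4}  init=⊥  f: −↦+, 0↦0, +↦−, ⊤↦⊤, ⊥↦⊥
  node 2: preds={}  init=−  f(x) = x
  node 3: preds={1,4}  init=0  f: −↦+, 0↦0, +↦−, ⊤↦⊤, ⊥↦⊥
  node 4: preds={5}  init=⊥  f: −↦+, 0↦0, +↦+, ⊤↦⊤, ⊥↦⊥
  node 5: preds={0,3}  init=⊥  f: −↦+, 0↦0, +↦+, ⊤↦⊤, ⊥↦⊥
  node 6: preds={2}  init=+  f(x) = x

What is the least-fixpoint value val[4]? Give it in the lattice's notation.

⊤

Trace (13 dequeues):
  [1] u=0 | in ⊤ | out ⊤ | prev ⊥ | push {}
  [2] u=1 | in ⊥ | out ⊥ | ==
  [3] u=2 | in ⊥ | out − | ==
  [4] u=3 | in ⊥ | out 0 | ==
  [5] u=4 | in ⊥ | out ⊥ | ==
  [6] u=5 | in ⊤ | out ⊤ | prev ⊥ | push {4}
  [7] u=6 | in − | out ⊤ | prev + | push {0}
  [8] u=4 | in ⊤ | out ⊤ | prev ⊥ | push {1,3}
  [9] u=0 | in ⊤ | out ⊤ | ==
  [10] u=1 | in ⊤ | out ⊤ | prev ⊥ | push {}
  [11] u=3 | in ⊤ | out ⊤ | prev 0 | push {0,5}
  [12] u=0 | in ⊤ | out ⊤ | ==
  [13] u=5 | in ⊤ | out ⊤ | ==

Converged values:
  [0] ⊤
  [1] ⊤
  [2] −
  [3] ⊤
  [4] ⊤
  [5] ⊤
  [6] ⊤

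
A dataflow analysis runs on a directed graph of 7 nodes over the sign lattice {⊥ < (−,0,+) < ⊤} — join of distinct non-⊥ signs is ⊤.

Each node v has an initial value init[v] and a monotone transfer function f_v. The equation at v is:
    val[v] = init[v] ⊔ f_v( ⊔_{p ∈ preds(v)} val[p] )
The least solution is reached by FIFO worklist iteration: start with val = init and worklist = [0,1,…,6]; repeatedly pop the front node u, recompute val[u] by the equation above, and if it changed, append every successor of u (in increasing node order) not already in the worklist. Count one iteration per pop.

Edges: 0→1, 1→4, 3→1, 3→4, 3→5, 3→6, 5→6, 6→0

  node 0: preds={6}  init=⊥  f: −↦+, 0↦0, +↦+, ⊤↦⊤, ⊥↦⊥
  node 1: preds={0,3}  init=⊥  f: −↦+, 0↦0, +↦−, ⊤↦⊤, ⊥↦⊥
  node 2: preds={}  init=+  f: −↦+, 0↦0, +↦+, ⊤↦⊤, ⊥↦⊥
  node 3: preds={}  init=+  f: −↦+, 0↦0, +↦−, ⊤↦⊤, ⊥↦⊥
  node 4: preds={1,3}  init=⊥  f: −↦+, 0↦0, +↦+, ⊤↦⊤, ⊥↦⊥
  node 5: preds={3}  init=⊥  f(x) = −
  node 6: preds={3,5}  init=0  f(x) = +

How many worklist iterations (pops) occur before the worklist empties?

Trace (9 dequeues):
  [1] u=0 | in 0 | out 0 | prev ⊥ | push {}
  [2] u=1 | in ⊤ | out ⊤ | prev ⊥ | push {}
  [3] u=2 | in ⊥ | out + | ==
  [4] u=3 | in ⊥ | out + | ==
  [5] u=4 | in ⊤ | out ⊤ | prev ⊥ | push {}
  [6] u=5 | in + | out − | prev ⊥ | push {}
  [7] u=6 | in ⊤ | out ⊤ | prev 0 | push {0}
  [8] u=0 | in ⊤ | out ⊤ | prev 0 | push {1}
  [9] u=1 | in ⊤ | out ⊤ | ==

Converged values:
  [0] ⊤
  [1] ⊤
  [2] +
  [3] +
  [4] ⊤
  [5] −
  [6] ⊤

9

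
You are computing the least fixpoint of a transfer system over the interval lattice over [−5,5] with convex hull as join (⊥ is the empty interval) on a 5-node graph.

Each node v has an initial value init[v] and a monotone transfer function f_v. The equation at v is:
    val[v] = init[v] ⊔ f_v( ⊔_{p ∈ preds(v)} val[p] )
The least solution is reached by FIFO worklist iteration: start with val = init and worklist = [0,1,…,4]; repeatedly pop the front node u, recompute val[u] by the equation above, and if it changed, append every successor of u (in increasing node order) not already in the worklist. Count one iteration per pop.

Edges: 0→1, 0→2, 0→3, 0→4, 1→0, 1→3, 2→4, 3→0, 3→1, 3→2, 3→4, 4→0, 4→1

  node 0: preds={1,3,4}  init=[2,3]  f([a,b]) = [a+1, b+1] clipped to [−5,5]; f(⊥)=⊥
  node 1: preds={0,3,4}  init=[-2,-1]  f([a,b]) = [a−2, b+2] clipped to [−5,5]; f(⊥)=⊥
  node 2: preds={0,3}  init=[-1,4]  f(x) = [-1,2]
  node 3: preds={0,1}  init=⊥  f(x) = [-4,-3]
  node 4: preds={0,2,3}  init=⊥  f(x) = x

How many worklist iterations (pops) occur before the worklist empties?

Worklist (15 pops):
  #1 pop 0: in=[-2,-1] → [-1,3] (was [2,3]); enqueue []
  #2 pop 1: in=[-1,3] → [-3,5] (was [-2,-1]); enqueue [0]
  #3 pop 2: in=[-1,3] → [-1,4] (no change)
  #4 pop 3: in=[-3,5] → [-4,-3] (was ⊥); enqueue [1,2]
  #5 pop 4: in=[-4,4] → [-4,4] (was ⊥); enqueue []
  #6 pop 0: in=[-4,5] → [-3,5] (was [-1,3]); enqueue [3,4]
  #7 pop 1: in=[-4,5] → [-5,5] (was [-3,5]); enqueue [0]
  #8 pop 2: in=[-4,5] → [-1,4] (no change)
  #9 pop 3: in=[-5,5] → [-4,-3] (no change)
  #10 pop 4: in=[-4,5] → [-4,5] (was [-4,4]); enqueue [1]
  #11 pop 0: in=[-5,5] → [-4,5] (was [-3,5]); enqueue [2,3,4]
  #12 pop 1: in=[-4,5] → [-5,5] (no change)
  #13 pop 2: in=[-4,5] → [-1,4] (no change)
  #14 pop 3: in=[-5,5] → [-4,-3] (no change)
  #15 pop 4: in=[-4,5] → [-4,5] (no change)

Fixpoint:
  val[0] = [-4,5]
  val[1] = [-5,5]
  val[2] = [-1,4]
  val[3] = [-4,-3]
  val[4] = [-4,5]

15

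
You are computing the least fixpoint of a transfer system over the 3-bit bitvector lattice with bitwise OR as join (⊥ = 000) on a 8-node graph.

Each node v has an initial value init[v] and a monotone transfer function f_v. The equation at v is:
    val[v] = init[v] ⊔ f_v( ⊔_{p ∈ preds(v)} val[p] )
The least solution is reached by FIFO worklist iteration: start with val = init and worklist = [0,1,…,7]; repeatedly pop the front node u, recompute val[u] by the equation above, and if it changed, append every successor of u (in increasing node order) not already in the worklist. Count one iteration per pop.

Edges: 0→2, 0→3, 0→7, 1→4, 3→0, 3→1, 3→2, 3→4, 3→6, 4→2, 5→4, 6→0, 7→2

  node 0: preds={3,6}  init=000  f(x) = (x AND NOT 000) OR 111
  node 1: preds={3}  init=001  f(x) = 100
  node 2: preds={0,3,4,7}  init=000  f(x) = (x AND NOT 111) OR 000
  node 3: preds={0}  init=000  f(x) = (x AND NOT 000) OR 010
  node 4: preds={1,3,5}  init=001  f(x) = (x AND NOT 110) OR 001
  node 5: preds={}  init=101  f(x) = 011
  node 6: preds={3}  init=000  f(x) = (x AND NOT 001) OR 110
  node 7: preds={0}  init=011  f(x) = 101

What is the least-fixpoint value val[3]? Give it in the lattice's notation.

Iteration log — 12 steps:
  step 1. node 0  ⊔preds=000  new=111  old=000  +wl: 
  step 2. node 1  ⊔preds=000  new=101  old=001  +wl: 
  step 3. node 2  ⊔preds=111  new=000  stable
  step 4. node 3  ⊔preds=111  new=111  old=000  +wl: 0,1,2
  step 5. node 4  ⊔preds=111  new=001  stable
  step 6. node 5  ⊔preds=000  new=111  old=101  +wl: 4
  step 7. node 6  ⊔preds=111  new=110  old=000  +wl: 
  step 8. node 7  ⊔preds=111  new=111  old=011  +wl: 
  step 9. node 0  ⊔preds=111  new=111  stable
  step 10. node 1  ⊔preds=111  new=101  stable
  step 11. node 2  ⊔preds=111  new=000  stable
  step 12. node 4  ⊔preds=111  new=001  stable

Least fixpoint reached:
  node 0: 111
  node 1: 101
  node 2: 000
  node 3: 111
  node 4: 001
  node 5: 111
  node 6: 110
  node 7: 111

111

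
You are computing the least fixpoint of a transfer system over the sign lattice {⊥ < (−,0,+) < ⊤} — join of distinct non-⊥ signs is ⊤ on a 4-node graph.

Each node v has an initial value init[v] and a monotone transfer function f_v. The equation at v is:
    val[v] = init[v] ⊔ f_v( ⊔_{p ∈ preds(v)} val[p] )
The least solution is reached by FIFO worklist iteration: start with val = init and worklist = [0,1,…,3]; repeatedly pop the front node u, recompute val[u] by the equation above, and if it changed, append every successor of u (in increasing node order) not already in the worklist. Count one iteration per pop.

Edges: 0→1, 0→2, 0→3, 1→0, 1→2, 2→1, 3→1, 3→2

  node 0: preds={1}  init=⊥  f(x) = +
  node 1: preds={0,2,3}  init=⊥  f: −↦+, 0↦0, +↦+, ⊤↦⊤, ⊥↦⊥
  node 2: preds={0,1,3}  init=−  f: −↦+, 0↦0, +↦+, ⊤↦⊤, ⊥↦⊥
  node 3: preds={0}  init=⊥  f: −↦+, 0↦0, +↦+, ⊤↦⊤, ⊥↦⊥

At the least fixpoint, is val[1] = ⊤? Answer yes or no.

Worklist (7 pops):
  #1 pop 0: in=⊥ → + (was ⊥); enqueue []
  #2 pop 1: in=⊤ → ⊤ (was ⊥); enqueue [0]
  #3 pop 2: in=⊤ → ⊤ (was −); enqueue [1]
  #4 pop 3: in=+ → + (was ⊥); enqueue [2]
  #5 pop 0: in=⊤ → + (no change)
  #6 pop 1: in=⊤ → ⊤ (no change)
  #7 pop 2: in=⊤ → ⊤ (no change)

Fixpoint:
  val[0] = +
  val[1] = ⊤
  val[2] = ⊤
  val[3] = +

yes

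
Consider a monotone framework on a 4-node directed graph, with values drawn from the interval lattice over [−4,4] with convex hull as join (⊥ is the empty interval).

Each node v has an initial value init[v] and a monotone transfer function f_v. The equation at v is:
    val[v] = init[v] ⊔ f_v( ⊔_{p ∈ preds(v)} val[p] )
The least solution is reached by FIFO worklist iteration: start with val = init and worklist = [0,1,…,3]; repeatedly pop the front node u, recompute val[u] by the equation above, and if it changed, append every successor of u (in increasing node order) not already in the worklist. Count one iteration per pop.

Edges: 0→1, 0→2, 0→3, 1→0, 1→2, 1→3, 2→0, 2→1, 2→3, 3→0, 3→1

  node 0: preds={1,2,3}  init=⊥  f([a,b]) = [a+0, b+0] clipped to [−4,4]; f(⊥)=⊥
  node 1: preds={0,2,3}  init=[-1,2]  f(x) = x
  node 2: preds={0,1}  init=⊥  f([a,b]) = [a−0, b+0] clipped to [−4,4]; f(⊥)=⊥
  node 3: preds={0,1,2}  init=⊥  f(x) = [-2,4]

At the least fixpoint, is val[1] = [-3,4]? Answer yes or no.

no

Worklist (10 pops):
  #1 pop 0: in=[-1,2] → [-1,2] (was ⊥); enqueue []
  #2 pop 1: in=[-1,2] → [-1,2] (no change)
  #3 pop 2: in=[-1,2] → [-1,2] (was ⊥); enqueue [0,1]
  #4 pop 3: in=[-1,2] → [-2,4] (was ⊥); enqueue []
  #5 pop 0: in=[-2,4] → [-2,4] (was [-1,2]); enqueue [2,3]
  #6 pop 1: in=[-2,4] → [-2,4] (was [-1,2]); enqueue [0]
  #7 pop 2: in=[-2,4] → [-2,4] (was [-1,2]); enqueue [1]
  #8 pop 3: in=[-2,4] → [-2,4] (no change)
  #9 pop 0: in=[-2,4] → [-2,4] (no change)
  #10 pop 1: in=[-2,4] → [-2,4] (no change)

Fixpoint:
  val[0] = [-2,4]
  val[1] = [-2,4]
  val[2] = [-2,4]
  val[3] = [-2,4]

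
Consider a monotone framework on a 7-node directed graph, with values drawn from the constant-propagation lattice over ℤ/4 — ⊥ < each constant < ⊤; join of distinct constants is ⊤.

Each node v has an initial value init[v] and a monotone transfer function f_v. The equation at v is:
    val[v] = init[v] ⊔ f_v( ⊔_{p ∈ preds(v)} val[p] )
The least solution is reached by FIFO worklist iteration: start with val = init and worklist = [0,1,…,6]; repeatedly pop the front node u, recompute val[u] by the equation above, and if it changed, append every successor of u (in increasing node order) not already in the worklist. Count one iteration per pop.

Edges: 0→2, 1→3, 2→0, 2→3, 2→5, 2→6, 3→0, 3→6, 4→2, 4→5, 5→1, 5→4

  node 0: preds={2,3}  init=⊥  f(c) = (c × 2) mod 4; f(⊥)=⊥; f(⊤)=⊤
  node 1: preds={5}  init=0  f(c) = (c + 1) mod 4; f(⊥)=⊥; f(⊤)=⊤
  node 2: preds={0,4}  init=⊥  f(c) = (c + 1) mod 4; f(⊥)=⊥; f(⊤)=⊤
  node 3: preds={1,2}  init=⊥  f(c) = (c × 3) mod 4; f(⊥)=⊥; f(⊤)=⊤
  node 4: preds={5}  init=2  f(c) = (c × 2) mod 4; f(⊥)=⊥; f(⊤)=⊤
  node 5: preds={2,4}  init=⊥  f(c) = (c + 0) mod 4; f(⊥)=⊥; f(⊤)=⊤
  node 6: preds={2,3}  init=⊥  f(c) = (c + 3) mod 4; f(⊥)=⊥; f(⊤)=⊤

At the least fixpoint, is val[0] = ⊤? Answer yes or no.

Iteration log — 15 steps:
  step 1. node 0  ⊔preds=⊥  new=⊥  stable
  step 2. node 1  ⊔preds=⊥  new=0  stable
  step 3. node 2  ⊔preds=2  new=3  old=⊥  +wl: 0
  step 4. node 3  ⊔preds=⊤  new=⊤  old=⊥  +wl: 
  step 5. node 4  ⊔preds=⊥  new=2  stable
  step 6. node 5  ⊔preds=⊤  new=⊤  old=⊥  +wl: 1,4
  step 7. node 6  ⊔preds=⊤  new=⊤  old=⊥  +wl: 
  step 8. node 0  ⊔preds=⊤  new=⊤  old=⊥  +wl: 2
  step 9. node 1  ⊔preds=⊤  new=⊤  old=0  +wl: 3
  step 10. node 4  ⊔preds=⊤  new=⊤  old=2  +wl: 5
  step 11. node 2  ⊔preds=⊤  new=⊤  old=3  +wl: 0,6
  step 12. node 3  ⊔preds=⊤  new=⊤  stable
  step 13. node 5  ⊔preds=⊤  new=⊤  stable
  step 14. node 0  ⊔preds=⊤  new=⊤  stable
  step 15. node 6  ⊔preds=⊤  new=⊤  stable

Least fixpoint reached:
  node 0: ⊤
  node 1: ⊤
  node 2: ⊤
  node 3: ⊤
  node 4: ⊤
  node 5: ⊤
  node 6: ⊤

yes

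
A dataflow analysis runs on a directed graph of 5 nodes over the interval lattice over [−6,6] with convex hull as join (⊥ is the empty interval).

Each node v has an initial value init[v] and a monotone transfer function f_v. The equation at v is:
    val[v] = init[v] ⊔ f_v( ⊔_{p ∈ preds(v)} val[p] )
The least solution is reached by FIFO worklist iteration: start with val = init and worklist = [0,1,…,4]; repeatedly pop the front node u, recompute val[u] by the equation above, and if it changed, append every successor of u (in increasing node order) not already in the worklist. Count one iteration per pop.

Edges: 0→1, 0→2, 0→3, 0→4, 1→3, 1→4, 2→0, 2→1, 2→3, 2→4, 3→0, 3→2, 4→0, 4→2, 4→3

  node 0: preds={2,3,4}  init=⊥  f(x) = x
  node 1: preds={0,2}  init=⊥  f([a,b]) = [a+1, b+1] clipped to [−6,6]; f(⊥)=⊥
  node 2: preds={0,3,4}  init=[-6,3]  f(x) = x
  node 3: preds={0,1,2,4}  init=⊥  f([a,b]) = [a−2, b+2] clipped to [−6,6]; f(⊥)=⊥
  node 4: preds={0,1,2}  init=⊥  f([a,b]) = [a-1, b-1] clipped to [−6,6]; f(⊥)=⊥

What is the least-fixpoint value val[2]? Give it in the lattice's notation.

[-6,6]

Worklist (13 pops):
  #1 pop 0: in=[-6,3] → [-6,3] (was ⊥); enqueue []
  #2 pop 1: in=[-6,3] → [-5,4] (was ⊥); enqueue []
  #3 pop 2: in=[-6,3] → [-6,3] (no change)
  #4 pop 3: in=[-6,4] → [-6,6] (was ⊥); enqueue [0,2]
  #5 pop 4: in=[-6,4] → [-6,3] (was ⊥); enqueue [3]
  #6 pop 0: in=[-6,6] → [-6,6] (was [-6,3]); enqueue [1,4]
  #7 pop 2: in=[-6,6] → [-6,6] (was [-6,3]); enqueue [0]
  #8 pop 3: in=[-6,6] → [-6,6] (no change)
  #9 pop 1: in=[-6,6] → [-5,6] (was [-5,4]); enqueue [3]
  #10 pop 4: in=[-6,6] → [-6,5] (was [-6,3]); enqueue [2]
  #11 pop 0: in=[-6,6] → [-6,6] (no change)
  #12 pop 3: in=[-6,6] → [-6,6] (no change)
  #13 pop 2: in=[-6,6] → [-6,6] (no change)

Fixpoint:
  val[0] = [-6,6]
  val[1] = [-5,6]
  val[2] = [-6,6]
  val[3] = [-6,6]
  val[4] = [-6,5]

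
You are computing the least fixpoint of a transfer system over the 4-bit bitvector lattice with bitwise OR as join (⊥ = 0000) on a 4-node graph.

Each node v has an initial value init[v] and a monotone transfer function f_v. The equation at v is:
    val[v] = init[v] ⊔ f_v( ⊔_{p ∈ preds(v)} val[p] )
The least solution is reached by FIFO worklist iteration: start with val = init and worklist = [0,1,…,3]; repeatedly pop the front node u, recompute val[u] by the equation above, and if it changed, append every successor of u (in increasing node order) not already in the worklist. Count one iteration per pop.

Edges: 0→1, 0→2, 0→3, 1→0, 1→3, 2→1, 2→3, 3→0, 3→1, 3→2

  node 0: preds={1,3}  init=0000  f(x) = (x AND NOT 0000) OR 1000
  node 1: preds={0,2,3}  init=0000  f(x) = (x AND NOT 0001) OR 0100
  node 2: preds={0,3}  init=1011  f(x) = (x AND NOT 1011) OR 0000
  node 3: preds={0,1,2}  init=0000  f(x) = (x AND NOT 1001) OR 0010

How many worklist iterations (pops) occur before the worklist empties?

Worklist (9 pops):
  #1 pop 0: in=0000 → 1000 (was 0000); enqueue []
  #2 pop 1: in=1011 → 1110 (was 0000); enqueue [0]
  #3 pop 2: in=1000 → 1011 (no change)
  #4 pop 3: in=1111 → 0110 (was 0000); enqueue [1,2]
  #5 pop 0: in=1110 → 1110 (was 1000); enqueue [3]
  #6 pop 1: in=1111 → 1110 (no change)
  #7 pop 2: in=1110 → 1111 (was 1011); enqueue [1]
  #8 pop 3: in=1111 → 0110 (no change)
  #9 pop 1: in=1111 → 1110 (no change)

Fixpoint:
  val[0] = 1110
  val[1] = 1110
  val[2] = 1111
  val[3] = 0110

9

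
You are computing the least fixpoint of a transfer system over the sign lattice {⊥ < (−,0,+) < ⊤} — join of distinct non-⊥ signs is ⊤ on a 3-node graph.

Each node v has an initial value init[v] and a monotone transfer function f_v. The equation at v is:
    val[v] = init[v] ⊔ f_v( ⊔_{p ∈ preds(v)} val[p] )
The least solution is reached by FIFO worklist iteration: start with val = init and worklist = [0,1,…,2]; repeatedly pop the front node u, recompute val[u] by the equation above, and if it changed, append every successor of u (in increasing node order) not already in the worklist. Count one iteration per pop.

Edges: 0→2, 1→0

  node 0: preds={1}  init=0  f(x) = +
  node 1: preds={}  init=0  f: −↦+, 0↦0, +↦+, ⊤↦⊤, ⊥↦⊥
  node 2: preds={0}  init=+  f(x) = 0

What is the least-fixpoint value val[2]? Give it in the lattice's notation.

⊤

Trace (3 dequeues):
  [1] u=0 | in 0 | out ⊤ | prev 0 | push {}
  [2] u=1 | in ⊥ | out 0 | ==
  [3] u=2 | in ⊤ | out ⊤ | prev + | push {}

Converged values:
  [0] ⊤
  [1] 0
  [2] ⊤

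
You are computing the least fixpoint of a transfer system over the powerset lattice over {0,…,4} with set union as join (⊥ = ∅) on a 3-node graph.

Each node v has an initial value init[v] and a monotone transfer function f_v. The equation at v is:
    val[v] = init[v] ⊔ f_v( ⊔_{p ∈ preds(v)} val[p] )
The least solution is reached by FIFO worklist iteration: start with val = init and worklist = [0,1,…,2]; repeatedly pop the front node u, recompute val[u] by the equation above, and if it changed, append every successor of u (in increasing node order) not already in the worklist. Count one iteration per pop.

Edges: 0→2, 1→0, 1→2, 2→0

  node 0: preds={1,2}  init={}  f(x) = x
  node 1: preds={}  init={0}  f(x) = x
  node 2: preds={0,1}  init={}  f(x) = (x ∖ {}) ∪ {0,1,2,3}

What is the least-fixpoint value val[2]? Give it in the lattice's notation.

{0,1,2,3}

Iteration log — 5 steps:
  step 1. node 0  ⊔preds={0}  new={0}  old={}  +wl: 
  step 2. node 1  ⊔preds={}  new={0}  stable
  step 3. node 2  ⊔preds={0}  new={0,1,2,3}  old={}  +wl: 0
  step 4. node 0  ⊔preds={0,1,2,3}  new={0,1,2,3}  old={0}  +wl: 2
  step 5. node 2  ⊔preds={0,1,2,3}  new={0,1,2,3}  stable

Least fixpoint reached:
  node 0: {0,1,2,3}
  node 1: {0}
  node 2: {0,1,2,3}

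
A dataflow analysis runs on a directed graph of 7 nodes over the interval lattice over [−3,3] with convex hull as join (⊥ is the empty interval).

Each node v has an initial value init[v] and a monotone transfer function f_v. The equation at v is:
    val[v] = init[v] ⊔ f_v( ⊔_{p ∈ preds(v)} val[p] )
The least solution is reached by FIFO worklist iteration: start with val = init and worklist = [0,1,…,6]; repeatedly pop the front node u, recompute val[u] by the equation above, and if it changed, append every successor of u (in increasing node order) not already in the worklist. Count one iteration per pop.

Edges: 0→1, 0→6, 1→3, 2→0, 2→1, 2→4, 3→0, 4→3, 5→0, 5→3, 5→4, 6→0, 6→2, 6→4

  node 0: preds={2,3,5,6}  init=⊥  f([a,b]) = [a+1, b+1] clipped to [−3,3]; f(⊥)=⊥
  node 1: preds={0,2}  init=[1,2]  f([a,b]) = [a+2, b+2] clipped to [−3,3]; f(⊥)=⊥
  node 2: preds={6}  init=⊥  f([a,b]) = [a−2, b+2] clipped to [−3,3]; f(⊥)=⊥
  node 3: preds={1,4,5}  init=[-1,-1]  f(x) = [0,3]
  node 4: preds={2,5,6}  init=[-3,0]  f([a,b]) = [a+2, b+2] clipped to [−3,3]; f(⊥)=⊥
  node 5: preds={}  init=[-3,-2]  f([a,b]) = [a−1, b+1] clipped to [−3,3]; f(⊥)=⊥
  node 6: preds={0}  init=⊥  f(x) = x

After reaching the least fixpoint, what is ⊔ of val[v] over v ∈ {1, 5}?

[-3,3]

Trace (18 dequeues):
  [1] u=0 | in [-3,-1] | out [-2,0] | prev ⊥ | push {}
  [2] u=1 | in [-2,0] | out [0,2] | prev [1,2] | push {}
  [3] u=2 | in ⊥ | out ⊥ | ==
  [4] u=3 | in [-3,2] | out [-1,3] | prev [-1,-1] | push {0}
  [5] u=4 | in [-3,-2] | out [-3,0] | ==
  [6] u=5 | in ⊥ | out [-3,-2] | ==
  [7] u=6 | in [-2,0] | out [-2,0] | prev ⊥ | push {2,4}
  [8] u=0 | in [-3,3] | out [-2,3] | prev [-2,0] | push {1,6}
  [9] u=2 | in [-2,0] | out [-3,2] | prev ⊥ | push {0}
  [10] u=4 | in [-3,2] | out [-3,3] | prev [-3,0] | push {3}
  [11] u=1 | in [-3,3] | out [-1,3] | prev [0,2] | push {}
  [12] u=6 | in [-2,3] | out [-2,3] | prev [-2,0] | push {2,4}
  [13] u=0 | in [-3,3] | out [-2,3] | ==
  [14] u=3 | in [-3,3] | out [-1,3] | ==
  [15] u=2 | in [-2,3] | out [-3,3] | prev [-3,2] | push {0,1}
  [16] u=4 | in [-3,3] | out [-3,3] | ==
  [17] u=0 | in [-3,3] | out [-2,3] | ==
  [18] u=1 | in [-3,3] | out [-1,3] | ==

Converged values:
  [0] [-2,3]
  [1] [-1,3]
  [2] [-3,3]
  [3] [-1,3]
  [4] [-3,3]
  [5] [-3,-2]
  [6] [-2,3]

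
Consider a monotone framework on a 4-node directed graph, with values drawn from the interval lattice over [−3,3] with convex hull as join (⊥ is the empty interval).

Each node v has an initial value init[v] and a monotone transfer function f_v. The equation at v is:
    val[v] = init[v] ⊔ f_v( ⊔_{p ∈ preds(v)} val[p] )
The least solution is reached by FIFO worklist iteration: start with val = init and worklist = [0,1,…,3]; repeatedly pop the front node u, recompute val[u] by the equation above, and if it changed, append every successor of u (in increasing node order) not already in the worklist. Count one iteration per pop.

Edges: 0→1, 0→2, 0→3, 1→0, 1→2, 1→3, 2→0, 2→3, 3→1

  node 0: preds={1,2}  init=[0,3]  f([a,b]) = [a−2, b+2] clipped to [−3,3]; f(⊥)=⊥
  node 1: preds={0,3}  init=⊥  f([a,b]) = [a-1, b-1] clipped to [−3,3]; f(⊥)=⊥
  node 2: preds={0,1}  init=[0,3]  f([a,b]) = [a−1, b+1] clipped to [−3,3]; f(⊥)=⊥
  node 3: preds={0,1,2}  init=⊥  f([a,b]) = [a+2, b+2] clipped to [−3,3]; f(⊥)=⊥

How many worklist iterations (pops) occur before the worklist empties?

8

Trace (8 dequeues):
  [1] u=0 | in [0,3] | out [-2,3] | prev [0,3] | push {}
  [2] u=1 | in [-2,3] | out [-3,2] | prev ⊥ | push {0}
  [3] u=2 | in [-3,3] | out [-3,3] | prev [0,3] | push {}
  [4] u=3 | in [-3,3] | out [-1,3] | prev ⊥ | push {1}
  [5] u=0 | in [-3,3] | out [-3,3] | prev [-2,3] | push {2,3}
  [6] u=1 | in [-3,3] | out [-3,2] | ==
  [7] u=2 | in [-3,3] | out [-3,3] | ==
  [8] u=3 | in [-3,3] | out [-1,3] | ==

Converged values:
  [0] [-3,3]
  [1] [-3,2]
  [2] [-3,3]
  [3] [-1,3]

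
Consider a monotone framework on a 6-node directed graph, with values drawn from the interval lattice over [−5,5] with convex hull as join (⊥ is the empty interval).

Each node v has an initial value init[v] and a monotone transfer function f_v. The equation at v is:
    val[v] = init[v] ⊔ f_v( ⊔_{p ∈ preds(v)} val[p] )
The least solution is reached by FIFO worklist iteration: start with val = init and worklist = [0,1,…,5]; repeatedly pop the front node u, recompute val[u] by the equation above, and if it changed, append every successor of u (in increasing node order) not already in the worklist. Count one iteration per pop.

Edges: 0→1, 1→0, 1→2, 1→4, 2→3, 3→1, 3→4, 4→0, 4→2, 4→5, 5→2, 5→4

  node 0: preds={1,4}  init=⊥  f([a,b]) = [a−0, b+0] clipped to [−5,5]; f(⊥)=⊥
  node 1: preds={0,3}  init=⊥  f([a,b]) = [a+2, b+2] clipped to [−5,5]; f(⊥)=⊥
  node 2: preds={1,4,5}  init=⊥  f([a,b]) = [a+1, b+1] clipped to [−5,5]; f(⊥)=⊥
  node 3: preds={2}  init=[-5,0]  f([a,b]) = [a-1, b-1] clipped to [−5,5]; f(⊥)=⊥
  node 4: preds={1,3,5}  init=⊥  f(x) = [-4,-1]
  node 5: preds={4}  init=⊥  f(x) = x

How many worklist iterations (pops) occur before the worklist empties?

Iteration log — 17 steps:
  step 1. node 0  ⊔preds=⊥  new=⊥  stable
  step 2. node 1  ⊔preds=[-5,0]  new=[-3,2]  old=⊥  +wl: 0
  step 3. node 2  ⊔preds=[-3,2]  new=[-2,3]  old=⊥  +wl: 
  step 4. node 3  ⊔preds=[-2,3]  new=[-5,2]  old=[-5,0]  +wl: 1
  step 5. node 4  ⊔preds=[-5,2]  new=[-4,-1]  old=⊥  +wl: 2
  step 6. node 5  ⊔preds=[-4,-1]  new=[-4,-1]  old=⊥  +wl: 4
  step 7. node 0  ⊔preds=[-4,2]  new=[-4,2]  old=⊥  +wl: 
  step 8. node 1  ⊔preds=[-5,2]  new=[-3,4]  old=[-3,2]  +wl: 0
  step 9. node 2  ⊔preds=[-4,4]  new=[-3,5]  old=[-2,3]  +wl: 3
  step 10. node 4  ⊔preds=[-5,4]  new=[-4,-1]  stable
  step 11. node 0  ⊔preds=[-4,4]  new=[-4,4]  old=[-4,2]  +wl: 1
  step 12. node 3  ⊔preds=[-3,5]  new=[-5,4]  old=[-5,2]  +wl: 4
  step 13. node 1  ⊔preds=[-5,4]  new=[-3,5]  old=[-3,4]  +wl: 0,2
  step 14. node 4  ⊔preds=[-5,5]  new=[-4,-1]  stable
  step 15. node 0  ⊔preds=[-4,5]  new=[-4,5]  old=[-4,4]  +wl: 1
  step 16. node 2  ⊔preds=[-4,5]  new=[-3,5]  stable
  step 17. node 1  ⊔preds=[-5,5]  new=[-3,5]  stable

Least fixpoint reached:
  node 0: [-4,5]
  node 1: [-3,5]
  node 2: [-3,5]
  node 3: [-5,4]
  node 4: [-4,-1]
  node 5: [-4,-1]

17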